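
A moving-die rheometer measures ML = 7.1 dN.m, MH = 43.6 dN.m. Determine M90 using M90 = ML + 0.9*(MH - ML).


M90 = ML + 0.9 * (MH - ML)
M90 = 7.1 + 0.9 * (43.6 - 7.1)
M90 = 7.1 + 0.9 * 36.5
M90 = 39.95 dN.m

39.95 dN.m


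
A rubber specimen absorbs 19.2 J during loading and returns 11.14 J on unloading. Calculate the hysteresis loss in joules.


Hysteresis loss = loading - unloading
= 19.2 - 11.14
= 8.06 J

8.06 J


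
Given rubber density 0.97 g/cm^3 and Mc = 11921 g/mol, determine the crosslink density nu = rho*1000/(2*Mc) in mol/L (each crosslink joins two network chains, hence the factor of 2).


nu = rho * 1000 / (2 * Mc)
nu = 0.97 * 1000 / (2 * 11921)
nu = 970.0 / 23842
nu = 0.0407 mol/L

0.0407 mol/L


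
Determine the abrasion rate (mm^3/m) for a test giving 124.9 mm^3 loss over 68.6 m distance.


Rate = volume_loss / distance
= 124.9 / 68.6
= 1.821 mm^3/m

1.821 mm^3/m


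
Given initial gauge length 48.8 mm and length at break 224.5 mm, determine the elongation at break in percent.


Elongation = (Lf - L0) / L0 * 100
= (224.5 - 48.8) / 48.8 * 100
= 175.7 / 48.8 * 100
= 360.0%

360.0%


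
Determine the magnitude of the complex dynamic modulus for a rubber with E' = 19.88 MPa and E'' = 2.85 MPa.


|E*| = sqrt(E'^2 + E''^2)
= sqrt(19.88^2 + 2.85^2)
= sqrt(395.2144 + 8.1225)
= 20.083 MPa

20.083 MPa


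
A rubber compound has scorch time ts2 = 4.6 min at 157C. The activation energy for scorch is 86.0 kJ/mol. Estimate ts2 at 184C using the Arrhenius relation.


Convert temperatures: T1 = 157 + 273.15 = 430.15 K, T2 = 184 + 273.15 = 457.15 K
ts2_new = 4.6 * exp(86000 / 8.314 * (1/457.15 - 1/430.15))
1/T2 - 1/T1 = -1.3730e-04
ts2_new = 1.11 min

1.11 min


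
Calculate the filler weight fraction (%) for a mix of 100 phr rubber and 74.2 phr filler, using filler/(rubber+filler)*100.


Filler % = filler / (rubber + filler) * 100
= 74.2 / (100 + 74.2) * 100
= 74.2 / 174.2 * 100
= 42.59%

42.59%


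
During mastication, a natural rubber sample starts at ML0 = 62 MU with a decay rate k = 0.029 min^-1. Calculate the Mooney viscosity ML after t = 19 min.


ML = ML0 * exp(-k * t)
ML = 62 * exp(-0.029 * 19)
ML = 62 * 0.5764
ML = 35.74 MU

35.74 MU


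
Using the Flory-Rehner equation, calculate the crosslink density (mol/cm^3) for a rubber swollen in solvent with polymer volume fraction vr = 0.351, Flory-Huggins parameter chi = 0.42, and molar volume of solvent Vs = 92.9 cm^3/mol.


ln(1 - vr) = ln(1 - 0.351) = -0.4323
Numerator = -((-0.4323) + 0.351 + 0.42 * 0.351^2) = 0.0296
Denominator = 92.9 * (0.351^(1/3) - 0.351/2) = 49.2277
nu = 0.0296 / 49.2277 = 6.0084e-04 mol/cm^3

6.0084e-04 mol/cm^3


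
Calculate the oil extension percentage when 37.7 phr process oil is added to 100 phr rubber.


Oil % = oil / (100 + oil) * 100
= 37.7 / (100 + 37.7) * 100
= 37.7 / 137.7 * 100
= 27.38%

27.38%


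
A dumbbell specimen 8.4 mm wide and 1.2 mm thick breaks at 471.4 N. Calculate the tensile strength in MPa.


Area = width * thickness = 8.4 * 1.2 = 10.08 mm^2
TS = force / area = 471.4 / 10.08 = 46.77 MPa

46.77 MPa


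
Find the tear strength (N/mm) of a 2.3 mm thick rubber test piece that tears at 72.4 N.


Tear strength = force / thickness
= 72.4 / 2.3
= 31.48 N/mm

31.48 N/mm


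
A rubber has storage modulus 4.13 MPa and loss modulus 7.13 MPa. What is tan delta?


tan delta = E'' / E'
= 7.13 / 4.13
= 1.7264

tan delta = 1.7264


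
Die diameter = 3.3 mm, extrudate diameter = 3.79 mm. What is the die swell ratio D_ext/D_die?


Die swell ratio = D_extrudate / D_die
= 3.79 / 3.3
= 1.148

Die swell = 1.148


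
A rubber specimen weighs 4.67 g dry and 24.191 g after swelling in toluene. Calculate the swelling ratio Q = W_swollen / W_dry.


Q = W_swollen / W_dry
Q = 24.191 / 4.67
Q = 5.18

Q = 5.18


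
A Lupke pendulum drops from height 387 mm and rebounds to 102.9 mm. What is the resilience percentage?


Resilience = h_rebound / h_drop * 100
= 102.9 / 387 * 100
= 26.6%

26.6%


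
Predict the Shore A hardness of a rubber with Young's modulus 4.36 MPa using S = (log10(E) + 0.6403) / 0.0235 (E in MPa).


log10(E) = 0.0235*S - 0.6403  =>  S = (log10(E) + 0.6403) / 0.0235
log10(4.36) = 0.639486
S = (0.639486 + 0.6403) / 0.0235 = 1.279786 / 0.0235
S = 54.5

Shore A = 54.5


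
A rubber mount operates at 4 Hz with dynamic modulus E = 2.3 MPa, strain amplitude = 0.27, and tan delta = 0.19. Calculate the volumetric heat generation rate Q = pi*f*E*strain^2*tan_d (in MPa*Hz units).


Q = pi * f * E * strain^2 * tan_d
= pi * 4 * 2.3 * 0.27^2 * 0.19
= pi * 4 * 2.3 * 0.0729 * 0.19
= 0.4003

Q = 0.4003


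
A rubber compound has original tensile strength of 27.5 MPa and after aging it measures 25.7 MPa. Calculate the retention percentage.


Retention = aged / original * 100
= 25.7 / 27.5 * 100
= 93.5%

93.5%


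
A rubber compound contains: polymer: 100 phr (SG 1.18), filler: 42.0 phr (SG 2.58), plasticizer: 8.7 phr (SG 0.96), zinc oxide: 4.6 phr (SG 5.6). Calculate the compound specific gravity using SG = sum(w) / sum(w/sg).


Sum of weights = 155.3
Volume contributions:
  polymer: 100/1.18 = 84.7458
  filler: 42.0/2.58 = 16.2791
  plasticizer: 8.7/0.96 = 9.0625
  zinc oxide: 4.6/5.6 = 0.8214
Sum of volumes = 110.9088
SG = 155.3 / 110.9088 = 1.4

SG = 1.4


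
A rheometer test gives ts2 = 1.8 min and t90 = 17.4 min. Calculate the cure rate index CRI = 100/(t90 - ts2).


CRI = 100 / (t90 - ts2)
= 100 / (17.4 - 1.8)
= 100 / 15.6
= 6.41 min^-1

6.41 min^-1


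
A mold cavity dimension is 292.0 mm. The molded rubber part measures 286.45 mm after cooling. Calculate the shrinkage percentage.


Shrinkage = (mold - part) / mold * 100
= (292.0 - 286.45) / 292.0 * 100
= 5.55 / 292.0 * 100
= 1.9%

1.9%


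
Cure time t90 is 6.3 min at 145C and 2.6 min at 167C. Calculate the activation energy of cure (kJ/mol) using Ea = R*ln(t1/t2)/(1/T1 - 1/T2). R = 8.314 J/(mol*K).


T1 = 418.15 K, T2 = 440.15 K
1/T1 - 1/T2 = 1.1953e-04
ln(t1/t2) = ln(6.3/2.6) = 0.8850
Ea = 8.314 * 0.8850 / 1.1953e-04 = 61557.6677 J/mol
Ea = 61.56 kJ/mol

61.56 kJ/mol


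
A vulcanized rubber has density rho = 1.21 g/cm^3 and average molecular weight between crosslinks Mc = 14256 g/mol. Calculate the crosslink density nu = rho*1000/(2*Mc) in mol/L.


nu = rho * 1000 / (2 * Mc)
nu = 1.21 * 1000 / (2 * 14256)
nu = 1210.0 / 28512
nu = 0.0424 mol/L

0.0424 mol/L


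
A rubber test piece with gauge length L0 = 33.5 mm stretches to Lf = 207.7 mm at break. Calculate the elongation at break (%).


Elongation = (Lf - L0) / L0 * 100
= (207.7 - 33.5) / 33.5 * 100
= 174.2 / 33.5 * 100
= 520.0%

520.0%


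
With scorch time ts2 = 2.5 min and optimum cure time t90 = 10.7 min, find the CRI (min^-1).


CRI = 100 / (t90 - ts2)
= 100 / (10.7 - 2.5)
= 100 / 8.2
= 12.2 min^-1

12.2 min^-1


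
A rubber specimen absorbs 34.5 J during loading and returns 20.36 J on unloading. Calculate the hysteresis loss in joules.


Hysteresis loss = loading - unloading
= 34.5 - 20.36
= 14.14 J

14.14 J


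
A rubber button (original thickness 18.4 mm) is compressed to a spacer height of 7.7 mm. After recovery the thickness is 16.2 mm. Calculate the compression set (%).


CS = (t0 - recovered) / (t0 - ts) * 100
= (18.4 - 16.2) / (18.4 - 7.7) * 100
= 2.2 / 10.7 * 100
= 20.6%

20.6%


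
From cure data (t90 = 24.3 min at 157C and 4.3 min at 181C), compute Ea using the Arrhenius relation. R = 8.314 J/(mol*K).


T1 = 430.15 K, T2 = 454.15 K
1/T1 - 1/T2 = 1.2285e-04
ln(t1/t2) = ln(24.3/4.3) = 1.7319
Ea = 8.314 * 1.7319 / 1.2285e-04 = 117200.9518 J/mol
Ea = 117.2 kJ/mol

117.2 kJ/mol


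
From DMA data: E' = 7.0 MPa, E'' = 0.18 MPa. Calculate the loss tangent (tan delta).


tan delta = E'' / E'
= 0.18 / 7.0
= 0.0257

tan delta = 0.0257


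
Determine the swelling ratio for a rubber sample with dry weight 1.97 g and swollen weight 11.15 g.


Q = W_swollen / W_dry
Q = 11.15 / 1.97
Q = 5.66

Q = 5.66


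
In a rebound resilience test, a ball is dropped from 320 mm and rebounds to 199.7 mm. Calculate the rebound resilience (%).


Resilience = h_rebound / h_drop * 100
= 199.7 / 320 * 100
= 62.4%

62.4%


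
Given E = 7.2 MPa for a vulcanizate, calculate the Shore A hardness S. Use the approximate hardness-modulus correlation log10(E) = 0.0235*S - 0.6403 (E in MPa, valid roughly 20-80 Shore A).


log10(E) = 0.0235*S - 0.6403  =>  S = (log10(E) + 0.6403) / 0.0235
log10(7.2) = 0.857332
S = (0.857332 + 0.6403) / 0.0235 = 1.497632 / 0.0235
S = 63.7

Shore A = 63.7


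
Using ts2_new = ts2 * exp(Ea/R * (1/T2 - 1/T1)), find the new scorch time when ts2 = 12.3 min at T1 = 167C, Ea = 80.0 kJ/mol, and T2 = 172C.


Convert temperatures: T1 = 167 + 273.15 = 440.15 K, T2 = 172 + 273.15 = 445.15 K
ts2_new = 12.3 * exp(80000 / 8.314 * (1/445.15 - 1/440.15))
1/T2 - 1/T1 = -2.5519e-05
ts2_new = 9.62 min

9.62 min


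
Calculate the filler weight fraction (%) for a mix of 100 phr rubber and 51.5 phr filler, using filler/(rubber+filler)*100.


Filler % = filler / (rubber + filler) * 100
= 51.5 / (100 + 51.5) * 100
= 51.5 / 151.5 * 100
= 33.99%

33.99%


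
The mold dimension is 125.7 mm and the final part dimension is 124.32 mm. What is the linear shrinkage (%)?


Shrinkage = (mold - part) / mold * 100
= (125.7 - 124.32) / 125.7 * 100
= 1.38 / 125.7 * 100
= 1.1%

1.1%


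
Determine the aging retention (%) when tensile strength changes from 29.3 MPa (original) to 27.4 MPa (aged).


Retention = aged / original * 100
= 27.4 / 29.3 * 100
= 93.5%

93.5%


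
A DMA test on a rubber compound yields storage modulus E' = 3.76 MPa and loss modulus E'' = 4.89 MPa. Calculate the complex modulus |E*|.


|E*| = sqrt(E'^2 + E''^2)
= sqrt(3.76^2 + 4.89^2)
= sqrt(14.1376 + 23.9121)
= 6.168 MPa

6.168 MPa


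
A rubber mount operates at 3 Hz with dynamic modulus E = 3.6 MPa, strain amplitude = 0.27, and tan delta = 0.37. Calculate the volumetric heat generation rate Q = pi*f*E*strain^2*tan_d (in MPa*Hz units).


Q = pi * f * E * strain^2 * tan_d
= pi * 3 * 3.6 * 0.27^2 * 0.37
= pi * 3 * 3.6 * 0.0729 * 0.37
= 0.9152

Q = 0.9152


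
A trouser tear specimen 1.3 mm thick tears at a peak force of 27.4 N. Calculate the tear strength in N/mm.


Tear strength = force / thickness
= 27.4 / 1.3
= 21.08 N/mm

21.08 N/mm


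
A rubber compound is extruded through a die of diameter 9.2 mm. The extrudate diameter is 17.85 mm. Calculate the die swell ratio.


Die swell ratio = D_extrudate / D_die
= 17.85 / 9.2
= 1.94

Die swell = 1.94


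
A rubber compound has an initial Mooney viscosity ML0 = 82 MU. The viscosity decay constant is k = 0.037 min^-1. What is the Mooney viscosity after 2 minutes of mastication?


ML = ML0 * exp(-k * t)
ML = 82 * exp(-0.037 * 2)
ML = 82 * 0.9287
ML = 76.15 MU

76.15 MU


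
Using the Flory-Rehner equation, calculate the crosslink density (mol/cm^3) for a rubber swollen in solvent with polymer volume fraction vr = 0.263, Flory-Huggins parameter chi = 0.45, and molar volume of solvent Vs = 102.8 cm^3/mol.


ln(1 - vr) = ln(1 - 0.263) = -0.3052
Numerator = -((-0.3052) + 0.263 + 0.45 * 0.263^2) = 0.0110
Denominator = 102.8 * (0.263^(1/3) - 0.263/2) = 52.3453
nu = 0.0110 / 52.3453 = 2.1093e-04 mol/cm^3

2.1093e-04 mol/cm^3


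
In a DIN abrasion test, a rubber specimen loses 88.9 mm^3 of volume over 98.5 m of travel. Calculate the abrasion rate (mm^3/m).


Rate = volume_loss / distance
= 88.9 / 98.5
= 0.903 mm^3/m

0.903 mm^3/m


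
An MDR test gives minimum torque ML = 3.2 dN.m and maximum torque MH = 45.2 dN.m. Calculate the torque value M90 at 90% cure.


M90 = ML + 0.9 * (MH - ML)
M90 = 3.2 + 0.9 * (45.2 - 3.2)
M90 = 3.2 + 0.9 * 42.0
M90 = 41.0 dN.m

41.0 dN.m


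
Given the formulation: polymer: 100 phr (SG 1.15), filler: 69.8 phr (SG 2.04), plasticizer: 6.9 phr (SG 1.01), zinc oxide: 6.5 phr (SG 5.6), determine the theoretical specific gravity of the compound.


Sum of weights = 183.2
Volume contributions:
  polymer: 100/1.15 = 86.9565
  filler: 69.8/2.04 = 34.2157
  plasticizer: 6.9/1.01 = 6.8317
  zinc oxide: 6.5/5.6 = 1.1607
Sum of volumes = 129.1646
SG = 183.2 / 129.1646 = 1.418

SG = 1.418


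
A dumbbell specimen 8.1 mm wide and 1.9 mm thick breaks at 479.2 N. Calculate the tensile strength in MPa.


Area = width * thickness = 8.1 * 1.9 = 15.39 mm^2
TS = force / area = 479.2 / 15.39 = 31.14 MPa

31.14 MPa


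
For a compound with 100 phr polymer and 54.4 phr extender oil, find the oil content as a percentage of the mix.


Oil % = oil / (100 + oil) * 100
= 54.4 / (100 + 54.4) * 100
= 54.4 / 154.4 * 100
= 35.23%

35.23%


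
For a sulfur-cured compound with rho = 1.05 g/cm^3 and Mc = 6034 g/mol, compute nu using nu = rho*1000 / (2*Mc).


nu = rho * 1000 / (2 * Mc)
nu = 1.05 * 1000 / (2 * 6034)
nu = 1050.0 / 12068
nu = 0.0870 mol/L

0.0870 mol/L


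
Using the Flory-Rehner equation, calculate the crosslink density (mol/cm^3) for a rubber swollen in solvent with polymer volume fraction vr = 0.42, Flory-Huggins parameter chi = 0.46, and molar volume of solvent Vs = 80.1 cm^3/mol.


ln(1 - vr) = ln(1 - 0.42) = -0.5447
Numerator = -((-0.5447) + 0.42 + 0.46 * 0.42^2) = 0.0436
Denominator = 80.1 * (0.42^(1/3) - 0.42/2) = 43.1649
nu = 0.0436 / 43.1649 = 0.0010 mol/cm^3

0.0010 mol/cm^3


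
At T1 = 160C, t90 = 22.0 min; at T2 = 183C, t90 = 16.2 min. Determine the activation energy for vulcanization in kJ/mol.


T1 = 433.15 K, T2 = 456.15 K
1/T1 - 1/T2 = 1.1641e-04
ln(t1/t2) = ln(22.0/16.2) = 0.3060
Ea = 8.314 * 0.3060 / 1.1641e-04 = 21857.1686 J/mol
Ea = 21.86 kJ/mol

21.86 kJ/mol


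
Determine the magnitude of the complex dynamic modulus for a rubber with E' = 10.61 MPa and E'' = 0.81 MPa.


|E*| = sqrt(E'^2 + E''^2)
= sqrt(10.61^2 + 0.81^2)
= sqrt(112.5721 + 0.6561)
= 10.641 MPa

10.641 MPa


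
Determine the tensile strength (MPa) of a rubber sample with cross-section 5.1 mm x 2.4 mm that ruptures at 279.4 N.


Area = width * thickness = 5.1 * 2.4 = 12.24 mm^2
TS = force / area = 279.4 / 12.24 = 22.83 MPa

22.83 MPa


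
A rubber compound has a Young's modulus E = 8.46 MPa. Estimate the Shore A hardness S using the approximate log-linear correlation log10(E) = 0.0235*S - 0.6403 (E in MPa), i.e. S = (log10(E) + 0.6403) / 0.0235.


log10(E) = 0.0235*S - 0.6403  =>  S = (log10(E) + 0.6403) / 0.0235
log10(8.46) = 0.927370
S = (0.927370 + 0.6403) / 0.0235 = 1.567670 / 0.0235
S = 66.7

Shore A = 66.7


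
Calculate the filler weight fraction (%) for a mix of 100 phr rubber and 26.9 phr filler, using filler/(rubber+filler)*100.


Filler % = filler / (rubber + filler) * 100
= 26.9 / (100 + 26.9) * 100
= 26.9 / 126.9 * 100
= 21.2%

21.2%


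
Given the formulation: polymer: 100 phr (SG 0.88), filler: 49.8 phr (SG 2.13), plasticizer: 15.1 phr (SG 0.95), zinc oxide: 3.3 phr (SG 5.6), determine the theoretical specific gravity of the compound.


Sum of weights = 168.2
Volume contributions:
  polymer: 100/0.88 = 113.6364
  filler: 49.8/2.13 = 23.3803
  plasticizer: 15.1/0.95 = 15.8947
  zinc oxide: 3.3/5.6 = 0.5893
Sum of volumes = 153.5007
SG = 168.2 / 153.5007 = 1.096

SG = 1.096


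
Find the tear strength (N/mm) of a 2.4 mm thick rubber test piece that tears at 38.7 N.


Tear strength = force / thickness
= 38.7 / 2.4
= 16.13 N/mm

16.13 N/mm


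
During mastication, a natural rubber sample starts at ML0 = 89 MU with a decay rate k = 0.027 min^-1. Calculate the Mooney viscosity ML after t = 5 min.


ML = ML0 * exp(-k * t)
ML = 89 * exp(-0.027 * 5)
ML = 89 * 0.8737
ML = 77.76 MU

77.76 MU


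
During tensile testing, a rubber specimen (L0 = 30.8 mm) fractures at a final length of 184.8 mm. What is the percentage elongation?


Elongation = (Lf - L0) / L0 * 100
= (184.8 - 30.8) / 30.8 * 100
= 154.0 / 30.8 * 100
= 500.0%

500.0%


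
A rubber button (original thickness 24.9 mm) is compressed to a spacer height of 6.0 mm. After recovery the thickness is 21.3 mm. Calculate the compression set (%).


CS = (t0 - recovered) / (t0 - ts) * 100
= (24.9 - 21.3) / (24.9 - 6.0) * 100
= 3.6 / 18.9 * 100
= 19.0%

19.0%


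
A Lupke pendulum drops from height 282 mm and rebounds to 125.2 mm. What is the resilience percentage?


Resilience = h_rebound / h_drop * 100
= 125.2 / 282 * 100
= 44.4%

44.4%


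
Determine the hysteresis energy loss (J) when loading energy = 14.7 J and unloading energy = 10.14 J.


Hysteresis loss = loading - unloading
= 14.7 - 10.14
= 4.56 J

4.56 J


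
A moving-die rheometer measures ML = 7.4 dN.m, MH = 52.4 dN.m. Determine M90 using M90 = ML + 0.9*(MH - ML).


M90 = ML + 0.9 * (MH - ML)
M90 = 7.4 + 0.9 * (52.4 - 7.4)
M90 = 7.4 + 0.9 * 45.0
M90 = 47.9 dN.m

47.9 dN.m


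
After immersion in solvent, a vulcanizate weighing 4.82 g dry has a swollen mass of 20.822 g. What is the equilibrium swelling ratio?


Q = W_swollen / W_dry
Q = 20.822 / 4.82
Q = 4.32

Q = 4.32


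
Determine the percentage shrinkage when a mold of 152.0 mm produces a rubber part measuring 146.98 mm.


Shrinkage = (mold - part) / mold * 100
= (152.0 - 146.98) / 152.0 * 100
= 5.02 / 152.0 * 100
= 3.3%

3.3%


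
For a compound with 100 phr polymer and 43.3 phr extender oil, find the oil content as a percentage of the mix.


Oil % = oil / (100 + oil) * 100
= 43.3 / (100 + 43.3) * 100
= 43.3 / 143.3 * 100
= 30.22%

30.22%


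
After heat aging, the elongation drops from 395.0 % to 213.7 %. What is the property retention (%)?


Retention = aged / original * 100
= 213.7 / 395.0 * 100
= 54.1%

54.1%


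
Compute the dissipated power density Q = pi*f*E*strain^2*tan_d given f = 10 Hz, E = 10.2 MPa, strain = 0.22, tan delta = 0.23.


Q = pi * f * E * strain^2 * tan_d
= pi * 10 * 10.2 * 0.22^2 * 0.23
= pi * 10 * 10.2 * 0.0484 * 0.23
= 3.5672

Q = 3.5672


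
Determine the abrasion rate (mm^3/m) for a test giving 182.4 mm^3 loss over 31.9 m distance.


Rate = volume_loss / distance
= 182.4 / 31.9
= 5.718 mm^3/m

5.718 mm^3/m


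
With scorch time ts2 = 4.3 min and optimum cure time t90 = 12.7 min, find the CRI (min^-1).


CRI = 100 / (t90 - ts2)
= 100 / (12.7 - 4.3)
= 100 / 8.4
= 11.9 min^-1

11.9 min^-1


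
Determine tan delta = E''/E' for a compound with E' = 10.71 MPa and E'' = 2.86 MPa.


tan delta = E'' / E'
= 2.86 / 10.71
= 0.267

tan delta = 0.267


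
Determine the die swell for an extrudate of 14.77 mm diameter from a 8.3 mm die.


Die swell ratio = D_extrudate / D_die
= 14.77 / 8.3
= 1.78

Die swell = 1.78


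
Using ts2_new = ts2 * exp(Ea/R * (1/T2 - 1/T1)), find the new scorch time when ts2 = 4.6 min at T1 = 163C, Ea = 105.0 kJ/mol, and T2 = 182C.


Convert temperatures: T1 = 163 + 273.15 = 436.15 K, T2 = 182 + 273.15 = 455.15 K
ts2_new = 4.6 * exp(105000 / 8.314 * (1/455.15 - 1/436.15))
1/T2 - 1/T1 = -9.5711e-05
ts2_new = 1.37 min

1.37 min


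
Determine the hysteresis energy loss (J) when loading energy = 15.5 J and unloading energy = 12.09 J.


Hysteresis loss = loading - unloading
= 15.5 - 12.09
= 3.41 J

3.41 J


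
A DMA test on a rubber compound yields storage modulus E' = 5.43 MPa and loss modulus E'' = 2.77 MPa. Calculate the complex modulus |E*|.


|E*| = sqrt(E'^2 + E''^2)
= sqrt(5.43^2 + 2.77^2)
= sqrt(29.4849 + 7.6729)
= 6.096 MPa

6.096 MPa


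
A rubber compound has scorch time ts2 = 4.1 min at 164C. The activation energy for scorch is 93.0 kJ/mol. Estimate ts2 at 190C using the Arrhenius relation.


Convert temperatures: T1 = 164 + 273.15 = 437.15 K, T2 = 190 + 273.15 = 463.15 K
ts2_new = 4.1 * exp(93000 / 8.314 * (1/463.15 - 1/437.15))
1/T2 - 1/T1 = -1.2842e-04
ts2_new = 0.97 min

0.97 min


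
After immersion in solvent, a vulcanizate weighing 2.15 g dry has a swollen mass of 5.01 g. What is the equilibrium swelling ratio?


Q = W_swollen / W_dry
Q = 5.01 / 2.15
Q = 2.33

Q = 2.33


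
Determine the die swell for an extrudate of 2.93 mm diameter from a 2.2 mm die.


Die swell ratio = D_extrudate / D_die
= 2.93 / 2.2
= 1.332

Die swell = 1.332


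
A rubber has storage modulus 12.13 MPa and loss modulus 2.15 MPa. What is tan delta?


tan delta = E'' / E'
= 2.15 / 12.13
= 0.1772

tan delta = 0.1772


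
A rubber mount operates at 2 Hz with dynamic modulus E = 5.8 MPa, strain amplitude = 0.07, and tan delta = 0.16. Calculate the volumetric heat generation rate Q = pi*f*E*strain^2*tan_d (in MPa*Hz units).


Q = pi * f * E * strain^2 * tan_d
= pi * 2 * 5.8 * 0.07^2 * 0.16
= pi * 2 * 5.8 * 0.0049 * 0.16
= 0.0286

Q = 0.0286


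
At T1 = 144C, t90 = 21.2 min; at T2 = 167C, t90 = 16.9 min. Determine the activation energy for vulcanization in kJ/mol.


T1 = 417.15 K, T2 = 440.15 K
1/T1 - 1/T2 = 1.2527e-04
ln(t1/t2) = ln(21.2/16.9) = 0.2267
Ea = 8.314 * 0.2267 / 1.2527e-04 = 15045.3684 J/mol
Ea = 15.05 kJ/mol

15.05 kJ/mol


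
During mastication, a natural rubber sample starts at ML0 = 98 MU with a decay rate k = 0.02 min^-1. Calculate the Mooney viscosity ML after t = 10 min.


ML = ML0 * exp(-k * t)
ML = 98 * exp(-0.02 * 10)
ML = 98 * 0.8187
ML = 80.24 MU

80.24 MU


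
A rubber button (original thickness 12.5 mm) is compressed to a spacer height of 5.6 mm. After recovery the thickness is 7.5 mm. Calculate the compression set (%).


CS = (t0 - recovered) / (t0 - ts) * 100
= (12.5 - 7.5) / (12.5 - 5.6) * 100
= 5.0 / 6.9 * 100
= 72.5%

72.5%


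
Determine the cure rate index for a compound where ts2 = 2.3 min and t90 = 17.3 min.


CRI = 100 / (t90 - ts2)
= 100 / (17.3 - 2.3)
= 100 / 15.0
= 6.67 min^-1

6.67 min^-1


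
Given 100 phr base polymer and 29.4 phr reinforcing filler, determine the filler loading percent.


Filler % = filler / (rubber + filler) * 100
= 29.4 / (100 + 29.4) * 100
= 29.4 / 129.4 * 100
= 22.72%

22.72%


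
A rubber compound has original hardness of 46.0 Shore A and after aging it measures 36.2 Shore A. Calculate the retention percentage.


Retention = aged / original * 100
= 36.2 / 46.0 * 100
= 78.7%

78.7%


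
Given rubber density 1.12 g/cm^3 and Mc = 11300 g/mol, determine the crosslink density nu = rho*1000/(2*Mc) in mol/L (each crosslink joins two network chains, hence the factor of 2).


nu = rho * 1000 / (2 * Mc)
nu = 1.12 * 1000 / (2 * 11300)
nu = 1120.0 / 22600
nu = 0.0496 mol/L

0.0496 mol/L


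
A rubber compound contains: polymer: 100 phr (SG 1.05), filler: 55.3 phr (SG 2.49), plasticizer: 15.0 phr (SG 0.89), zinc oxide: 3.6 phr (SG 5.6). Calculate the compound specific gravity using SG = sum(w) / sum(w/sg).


Sum of weights = 173.9
Volume contributions:
  polymer: 100/1.05 = 95.2381
  filler: 55.3/2.49 = 22.2088
  plasticizer: 15.0/0.89 = 16.8539
  zinc oxide: 3.6/5.6 = 0.6429
Sum of volumes = 134.9437
SG = 173.9 / 134.9437 = 1.289

SG = 1.289


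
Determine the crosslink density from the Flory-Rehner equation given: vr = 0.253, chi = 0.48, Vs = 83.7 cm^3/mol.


ln(1 - vr) = ln(1 - 0.253) = -0.2917
Numerator = -((-0.2917) + 0.253 + 0.48 * 0.253^2) = 0.0080
Denominator = 83.7 * (0.253^(1/3) - 0.253/2) = 42.3497
nu = 0.0080 / 42.3497 = 1.8810e-04 mol/cm^3

1.8810e-04 mol/cm^3


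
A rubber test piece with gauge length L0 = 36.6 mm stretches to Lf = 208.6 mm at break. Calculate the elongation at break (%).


Elongation = (Lf - L0) / L0 * 100
= (208.6 - 36.6) / 36.6 * 100
= 172.0 / 36.6 * 100
= 469.9%

469.9%


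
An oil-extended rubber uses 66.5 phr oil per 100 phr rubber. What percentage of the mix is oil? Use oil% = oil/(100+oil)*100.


Oil % = oil / (100 + oil) * 100
= 66.5 / (100 + 66.5) * 100
= 66.5 / 166.5 * 100
= 39.94%

39.94%


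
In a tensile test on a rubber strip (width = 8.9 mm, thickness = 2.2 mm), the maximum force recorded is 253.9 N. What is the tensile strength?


Area = width * thickness = 8.9 * 2.2 = 19.58 mm^2
TS = force / area = 253.9 / 19.58 = 12.97 MPa

12.97 MPa


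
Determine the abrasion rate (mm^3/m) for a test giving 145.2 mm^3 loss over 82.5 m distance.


Rate = volume_loss / distance
= 145.2 / 82.5
= 1.76 mm^3/m

1.76 mm^3/m


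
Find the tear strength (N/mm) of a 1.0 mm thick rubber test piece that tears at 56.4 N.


Tear strength = force / thickness
= 56.4 / 1.0
= 56.4 N/mm

56.4 N/mm


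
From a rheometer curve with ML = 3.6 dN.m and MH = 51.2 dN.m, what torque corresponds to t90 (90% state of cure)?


M90 = ML + 0.9 * (MH - ML)
M90 = 3.6 + 0.9 * (51.2 - 3.6)
M90 = 3.6 + 0.9 * 47.6
M90 = 46.44 dN.m

46.44 dN.m


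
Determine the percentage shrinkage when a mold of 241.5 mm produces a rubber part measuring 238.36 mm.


Shrinkage = (mold - part) / mold * 100
= (241.5 - 238.36) / 241.5 * 100
= 3.14 / 241.5 * 100
= 1.3%

1.3%


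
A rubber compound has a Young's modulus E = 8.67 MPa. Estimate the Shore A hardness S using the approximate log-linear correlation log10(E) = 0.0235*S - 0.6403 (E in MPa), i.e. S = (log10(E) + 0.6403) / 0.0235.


log10(E) = 0.0235*S - 0.6403  =>  S = (log10(E) + 0.6403) / 0.0235
log10(8.67) = 0.938019
S = (0.938019 + 0.6403) / 0.0235 = 1.578319 / 0.0235
S = 67.2

Shore A = 67.2


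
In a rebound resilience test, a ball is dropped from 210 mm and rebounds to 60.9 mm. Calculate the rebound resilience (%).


Resilience = h_rebound / h_drop * 100
= 60.9 / 210 * 100
= 29.0%

29.0%


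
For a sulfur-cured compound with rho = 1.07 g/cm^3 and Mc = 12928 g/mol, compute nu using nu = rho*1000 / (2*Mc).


nu = rho * 1000 / (2 * Mc)
nu = 1.07 * 1000 / (2 * 12928)
nu = 1070.0 / 25856
nu = 0.0414 mol/L

0.0414 mol/L


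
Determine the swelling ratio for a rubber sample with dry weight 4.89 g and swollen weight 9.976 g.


Q = W_swollen / W_dry
Q = 9.976 / 4.89
Q = 2.04

Q = 2.04


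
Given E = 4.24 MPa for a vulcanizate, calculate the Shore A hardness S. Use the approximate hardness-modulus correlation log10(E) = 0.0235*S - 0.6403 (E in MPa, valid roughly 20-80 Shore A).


log10(E) = 0.0235*S - 0.6403  =>  S = (log10(E) + 0.6403) / 0.0235
log10(4.24) = 0.627366
S = (0.627366 + 0.6403) / 0.0235 = 1.267666 / 0.0235
S = 53.9

Shore A = 53.9


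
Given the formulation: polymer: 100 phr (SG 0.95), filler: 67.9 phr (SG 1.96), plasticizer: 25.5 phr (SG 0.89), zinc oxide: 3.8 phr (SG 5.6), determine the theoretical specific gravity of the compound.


Sum of weights = 197.2
Volume contributions:
  polymer: 100/0.95 = 105.2632
  filler: 67.9/1.96 = 34.6429
  plasticizer: 25.5/0.89 = 28.6517
  zinc oxide: 3.8/5.6 = 0.6786
Sum of volumes = 169.2363
SG = 197.2 / 169.2363 = 1.165

SG = 1.165


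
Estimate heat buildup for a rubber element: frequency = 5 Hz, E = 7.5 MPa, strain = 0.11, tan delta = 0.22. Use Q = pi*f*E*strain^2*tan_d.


Q = pi * f * E * strain^2 * tan_d
= pi * 5 * 7.5 * 0.11^2 * 0.22
= pi * 5 * 7.5 * 0.0121 * 0.22
= 0.3136

Q = 0.3136


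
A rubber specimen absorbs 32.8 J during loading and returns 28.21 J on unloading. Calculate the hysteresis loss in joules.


Hysteresis loss = loading - unloading
= 32.8 - 28.21
= 4.59 J

4.59 J


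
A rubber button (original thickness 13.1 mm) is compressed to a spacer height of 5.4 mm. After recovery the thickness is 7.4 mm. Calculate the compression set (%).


CS = (t0 - recovered) / (t0 - ts) * 100
= (13.1 - 7.4) / (13.1 - 5.4) * 100
= 5.7 / 7.7 * 100
= 74.0%

74.0%


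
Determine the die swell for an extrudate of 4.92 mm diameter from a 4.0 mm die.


Die swell ratio = D_extrudate / D_die
= 4.92 / 4.0
= 1.23

Die swell = 1.23


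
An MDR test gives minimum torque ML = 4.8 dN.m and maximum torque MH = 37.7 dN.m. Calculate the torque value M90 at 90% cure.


M90 = ML + 0.9 * (MH - ML)
M90 = 4.8 + 0.9 * (37.7 - 4.8)
M90 = 4.8 + 0.9 * 32.9
M90 = 34.41 dN.m

34.41 dN.m


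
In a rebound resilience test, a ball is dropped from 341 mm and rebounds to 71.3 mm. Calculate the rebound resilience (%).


Resilience = h_rebound / h_drop * 100
= 71.3 / 341 * 100
= 20.9%

20.9%


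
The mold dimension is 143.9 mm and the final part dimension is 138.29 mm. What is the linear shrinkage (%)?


Shrinkage = (mold - part) / mold * 100
= (143.9 - 138.29) / 143.9 * 100
= 5.61 / 143.9 * 100
= 3.9%

3.9%


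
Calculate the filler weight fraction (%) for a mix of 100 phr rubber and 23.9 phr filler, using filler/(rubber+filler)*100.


Filler % = filler / (rubber + filler) * 100
= 23.9 / (100 + 23.9) * 100
= 23.9 / 123.9 * 100
= 19.29%

19.29%


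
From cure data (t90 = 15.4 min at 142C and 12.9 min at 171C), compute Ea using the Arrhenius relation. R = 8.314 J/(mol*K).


T1 = 415.15 K, T2 = 444.15 K
1/T1 - 1/T2 = 1.5728e-04
ln(t1/t2) = ln(15.4/12.9) = 0.1771
Ea = 8.314 * 0.1771 / 1.5728e-04 = 9364.0529 J/mol
Ea = 9.36 kJ/mol

9.36 kJ/mol


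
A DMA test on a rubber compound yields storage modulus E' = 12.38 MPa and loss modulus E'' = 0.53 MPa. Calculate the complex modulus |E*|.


|E*| = sqrt(E'^2 + E''^2)
= sqrt(12.38^2 + 0.53^2)
= sqrt(153.2644 + 0.2809)
= 12.391 MPa

12.391 MPa


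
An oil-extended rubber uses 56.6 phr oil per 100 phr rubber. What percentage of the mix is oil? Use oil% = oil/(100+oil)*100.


Oil % = oil / (100 + oil) * 100
= 56.6 / (100 + 56.6) * 100
= 56.6 / 156.6 * 100
= 36.14%

36.14%


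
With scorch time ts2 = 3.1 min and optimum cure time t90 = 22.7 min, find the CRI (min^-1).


CRI = 100 / (t90 - ts2)
= 100 / (22.7 - 3.1)
= 100 / 19.6
= 5.1 min^-1

5.1 min^-1


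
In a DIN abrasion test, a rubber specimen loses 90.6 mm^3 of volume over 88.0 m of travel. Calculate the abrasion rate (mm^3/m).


Rate = volume_loss / distance
= 90.6 / 88.0
= 1.03 mm^3/m

1.03 mm^3/m


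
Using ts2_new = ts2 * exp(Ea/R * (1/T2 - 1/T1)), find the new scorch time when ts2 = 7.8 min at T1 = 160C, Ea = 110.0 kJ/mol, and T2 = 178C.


Convert temperatures: T1 = 160 + 273.15 = 433.15 K, T2 = 178 + 273.15 = 451.15 K
ts2_new = 7.8 * exp(110000 / 8.314 * (1/451.15 - 1/433.15))
1/T2 - 1/T1 = -9.2111e-05
ts2_new = 2.31 min

2.31 min


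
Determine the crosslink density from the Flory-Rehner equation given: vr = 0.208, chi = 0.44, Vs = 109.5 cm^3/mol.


ln(1 - vr) = ln(1 - 0.208) = -0.2332
Numerator = -((-0.2332) + 0.208 + 0.44 * 0.208^2) = 0.0062
Denominator = 109.5 * (0.208^(1/3) - 0.208/2) = 53.4907
nu = 0.0062 / 53.4907 = 1.1512e-04 mol/cm^3

1.1512e-04 mol/cm^3


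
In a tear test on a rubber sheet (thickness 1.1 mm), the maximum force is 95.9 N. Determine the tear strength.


Tear strength = force / thickness
= 95.9 / 1.1
= 87.18 N/mm

87.18 N/mm


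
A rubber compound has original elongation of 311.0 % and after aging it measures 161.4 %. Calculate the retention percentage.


Retention = aged / original * 100
= 161.4 / 311.0 * 100
= 51.9%

51.9%


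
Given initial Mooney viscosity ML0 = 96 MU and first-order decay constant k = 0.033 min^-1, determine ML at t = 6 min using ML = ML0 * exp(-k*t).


ML = ML0 * exp(-k * t)
ML = 96 * exp(-0.033 * 6)
ML = 96 * 0.8204
ML = 78.76 MU

78.76 MU


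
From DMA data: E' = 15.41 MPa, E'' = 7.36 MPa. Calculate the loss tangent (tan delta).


tan delta = E'' / E'
= 7.36 / 15.41
= 0.4776

tan delta = 0.4776


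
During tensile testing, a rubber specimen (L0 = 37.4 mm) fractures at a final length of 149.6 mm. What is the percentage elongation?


Elongation = (Lf - L0) / L0 * 100
= (149.6 - 37.4) / 37.4 * 100
= 112.2 / 37.4 * 100
= 300.0%

300.0%


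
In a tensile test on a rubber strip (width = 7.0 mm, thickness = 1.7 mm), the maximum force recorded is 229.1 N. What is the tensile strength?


Area = width * thickness = 7.0 * 1.7 = 11.9 mm^2
TS = force / area = 229.1 / 11.9 = 19.25 MPa

19.25 MPa


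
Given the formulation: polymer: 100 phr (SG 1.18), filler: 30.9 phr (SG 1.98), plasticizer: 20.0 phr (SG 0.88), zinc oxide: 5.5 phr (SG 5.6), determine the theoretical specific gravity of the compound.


Sum of weights = 156.4
Volume contributions:
  polymer: 100/1.18 = 84.7458
  filler: 30.9/1.98 = 15.6061
  plasticizer: 20.0/0.88 = 22.7273
  zinc oxide: 5.5/5.6 = 0.9821
Sum of volumes = 124.0612
SG = 156.4 / 124.0612 = 1.261

SG = 1.261


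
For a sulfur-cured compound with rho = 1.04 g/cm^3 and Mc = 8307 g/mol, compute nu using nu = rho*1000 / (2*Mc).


nu = rho * 1000 / (2 * Mc)
nu = 1.04 * 1000 / (2 * 8307)
nu = 1040.0 / 16614
nu = 0.0626 mol/L

0.0626 mol/L


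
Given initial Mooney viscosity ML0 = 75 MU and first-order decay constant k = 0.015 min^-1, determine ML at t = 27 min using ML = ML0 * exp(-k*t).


ML = ML0 * exp(-k * t)
ML = 75 * exp(-0.015 * 27)
ML = 75 * 0.6670
ML = 50.02 MU

50.02 MU


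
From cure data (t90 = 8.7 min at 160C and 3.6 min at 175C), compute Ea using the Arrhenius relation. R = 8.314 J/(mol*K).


T1 = 433.15 K, T2 = 448.15 K
1/T1 - 1/T2 = 7.7273e-05
ln(t1/t2) = ln(8.7/3.6) = 0.8824
Ea = 8.314 * 0.8824 / 7.7273e-05 = 94938.1260 J/mol
Ea = 94.94 kJ/mol

94.94 kJ/mol


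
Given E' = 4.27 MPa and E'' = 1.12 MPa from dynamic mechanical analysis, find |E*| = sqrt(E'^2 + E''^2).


|E*| = sqrt(E'^2 + E''^2)
= sqrt(4.27^2 + 1.12^2)
= sqrt(18.2329 + 1.2544)
= 4.414 MPa

4.414 MPa


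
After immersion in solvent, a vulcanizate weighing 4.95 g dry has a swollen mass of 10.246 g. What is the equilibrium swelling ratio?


Q = W_swollen / W_dry
Q = 10.246 / 4.95
Q = 2.07

Q = 2.07


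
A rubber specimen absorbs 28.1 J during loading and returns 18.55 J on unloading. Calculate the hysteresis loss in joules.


Hysteresis loss = loading - unloading
= 28.1 - 18.55
= 9.55 J

9.55 J


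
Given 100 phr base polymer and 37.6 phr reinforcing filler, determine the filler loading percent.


Filler % = filler / (rubber + filler) * 100
= 37.6 / (100 + 37.6) * 100
= 37.6 / 137.6 * 100
= 27.33%

27.33%


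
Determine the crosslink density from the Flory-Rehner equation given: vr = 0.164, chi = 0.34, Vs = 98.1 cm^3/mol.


ln(1 - vr) = ln(1 - 0.164) = -0.1791
Numerator = -((-0.1791) + 0.164 + 0.34 * 0.164^2) = 0.0060
Denominator = 98.1 * (0.164^(1/3) - 0.164/2) = 45.6528
nu = 0.0060 / 45.6528 = 1.3103e-04 mol/cm^3

1.3103e-04 mol/cm^3


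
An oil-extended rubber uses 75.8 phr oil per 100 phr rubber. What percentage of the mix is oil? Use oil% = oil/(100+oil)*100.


Oil % = oil / (100 + oil) * 100
= 75.8 / (100 + 75.8) * 100
= 75.8 / 175.8 * 100
= 43.12%

43.12%


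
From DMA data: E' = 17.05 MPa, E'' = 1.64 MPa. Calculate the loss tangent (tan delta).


tan delta = E'' / E'
= 1.64 / 17.05
= 0.0962

tan delta = 0.0962


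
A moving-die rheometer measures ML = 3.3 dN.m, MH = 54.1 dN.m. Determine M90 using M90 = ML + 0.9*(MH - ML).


M90 = ML + 0.9 * (MH - ML)
M90 = 3.3 + 0.9 * (54.1 - 3.3)
M90 = 3.3 + 0.9 * 50.8
M90 = 49.02 dN.m

49.02 dN.m


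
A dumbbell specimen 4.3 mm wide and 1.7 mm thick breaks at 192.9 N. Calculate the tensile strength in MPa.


Area = width * thickness = 4.3 * 1.7 = 7.31 mm^2
TS = force / area = 192.9 / 7.31 = 26.39 MPa

26.39 MPa


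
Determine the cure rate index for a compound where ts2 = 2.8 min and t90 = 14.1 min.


CRI = 100 / (t90 - ts2)
= 100 / (14.1 - 2.8)
= 100 / 11.3
= 8.85 min^-1

8.85 min^-1


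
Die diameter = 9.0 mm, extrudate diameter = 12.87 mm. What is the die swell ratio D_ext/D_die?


Die swell ratio = D_extrudate / D_die
= 12.87 / 9.0
= 1.43

Die swell = 1.43


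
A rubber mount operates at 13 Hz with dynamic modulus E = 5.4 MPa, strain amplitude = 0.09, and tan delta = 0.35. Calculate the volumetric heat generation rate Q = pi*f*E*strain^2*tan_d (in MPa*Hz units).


Q = pi * f * E * strain^2 * tan_d
= pi * 13 * 5.4 * 0.09^2 * 0.35
= pi * 13 * 5.4 * 0.0081 * 0.35
= 0.6252

Q = 0.6252


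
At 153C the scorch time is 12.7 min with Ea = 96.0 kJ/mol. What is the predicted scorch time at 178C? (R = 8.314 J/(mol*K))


Convert temperatures: T1 = 153 + 273.15 = 426.15 K, T2 = 178 + 273.15 = 451.15 K
ts2_new = 12.7 * exp(96000 / 8.314 * (1/451.15 - 1/426.15))
1/T2 - 1/T1 = -1.3003e-04
ts2_new = 2.83 min

2.83 min


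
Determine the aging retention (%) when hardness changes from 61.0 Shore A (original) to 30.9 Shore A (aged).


Retention = aged / original * 100
= 30.9 / 61.0 * 100
= 50.7%

50.7%


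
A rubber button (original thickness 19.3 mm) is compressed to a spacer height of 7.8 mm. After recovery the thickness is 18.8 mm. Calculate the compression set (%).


CS = (t0 - recovered) / (t0 - ts) * 100
= (19.3 - 18.8) / (19.3 - 7.8) * 100
= 0.5 / 11.5 * 100
= 4.3%

4.3%


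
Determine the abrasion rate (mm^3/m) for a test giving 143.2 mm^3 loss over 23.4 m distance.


Rate = volume_loss / distance
= 143.2 / 23.4
= 6.12 mm^3/m

6.12 mm^3/m


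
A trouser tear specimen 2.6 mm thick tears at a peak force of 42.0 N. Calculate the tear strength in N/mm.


Tear strength = force / thickness
= 42.0 / 2.6
= 16.15 N/mm

16.15 N/mm


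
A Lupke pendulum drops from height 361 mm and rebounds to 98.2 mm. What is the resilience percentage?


Resilience = h_rebound / h_drop * 100
= 98.2 / 361 * 100
= 27.2%

27.2%


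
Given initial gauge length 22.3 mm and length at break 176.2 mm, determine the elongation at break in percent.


Elongation = (Lf - L0) / L0 * 100
= (176.2 - 22.3) / 22.3 * 100
= 153.9 / 22.3 * 100
= 690.1%

690.1%


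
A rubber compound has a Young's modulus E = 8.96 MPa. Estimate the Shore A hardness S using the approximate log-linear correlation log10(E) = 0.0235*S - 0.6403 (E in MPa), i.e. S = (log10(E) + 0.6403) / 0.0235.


log10(E) = 0.0235*S - 0.6403  =>  S = (log10(E) + 0.6403) / 0.0235
log10(8.96) = 0.952308
S = (0.952308 + 0.6403) / 0.0235 = 1.592608 / 0.0235
S = 67.8

Shore A = 67.8


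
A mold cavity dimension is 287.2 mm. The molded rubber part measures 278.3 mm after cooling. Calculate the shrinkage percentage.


Shrinkage = (mold - part) / mold * 100
= (287.2 - 278.3) / 287.2 * 100
= 8.9 / 287.2 * 100
= 3.1%

3.1%


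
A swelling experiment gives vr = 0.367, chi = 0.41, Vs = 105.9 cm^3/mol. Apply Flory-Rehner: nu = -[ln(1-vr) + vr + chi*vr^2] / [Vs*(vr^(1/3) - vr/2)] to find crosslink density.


ln(1 - vr) = ln(1 - 0.367) = -0.4573
Numerator = -((-0.4573) + 0.367 + 0.41 * 0.367^2) = 0.0351
Denominator = 105.9 * (0.367^(1/3) - 0.367/2) = 56.3875
nu = 0.0351 / 56.3875 = 6.2181e-04 mol/cm^3

6.2181e-04 mol/cm^3


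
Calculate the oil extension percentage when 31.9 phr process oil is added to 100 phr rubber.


Oil % = oil / (100 + oil) * 100
= 31.9 / (100 + 31.9) * 100
= 31.9 / 131.9 * 100
= 24.18%

24.18%


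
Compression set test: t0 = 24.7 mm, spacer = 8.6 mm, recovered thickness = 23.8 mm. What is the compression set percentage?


CS = (t0 - recovered) / (t0 - ts) * 100
= (24.7 - 23.8) / (24.7 - 8.6) * 100
= 0.9 / 16.1 * 100
= 5.6%

5.6%


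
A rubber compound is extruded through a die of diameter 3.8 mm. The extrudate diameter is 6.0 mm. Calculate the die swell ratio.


Die swell ratio = D_extrudate / D_die
= 6.0 / 3.8
= 1.579

Die swell = 1.579


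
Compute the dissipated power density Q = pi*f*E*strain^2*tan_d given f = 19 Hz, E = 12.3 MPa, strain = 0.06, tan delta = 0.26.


Q = pi * f * E * strain^2 * tan_d
= pi * 19 * 12.3 * 0.06^2 * 0.26
= pi * 19 * 12.3 * 0.0036 * 0.26
= 0.6872

Q = 0.6872


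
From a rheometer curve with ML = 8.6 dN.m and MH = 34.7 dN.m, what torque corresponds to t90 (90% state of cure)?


M90 = ML + 0.9 * (MH - ML)
M90 = 8.6 + 0.9 * (34.7 - 8.6)
M90 = 8.6 + 0.9 * 26.1
M90 = 32.09 dN.m

32.09 dN.m


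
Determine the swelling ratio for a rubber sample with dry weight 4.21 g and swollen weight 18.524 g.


Q = W_swollen / W_dry
Q = 18.524 / 4.21
Q = 4.4

Q = 4.4


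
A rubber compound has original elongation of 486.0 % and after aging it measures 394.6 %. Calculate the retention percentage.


Retention = aged / original * 100
= 394.6 / 486.0 * 100
= 81.2%

81.2%
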